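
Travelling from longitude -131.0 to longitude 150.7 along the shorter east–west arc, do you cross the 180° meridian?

Yes

Naïve |150.7 − -131.0| = 281.7° > 180°, so the shorter arc goes the other way round — across 180°.
Signed shortest Δλ = ((150.7 − -131.0 + 180) mod 360) − 180 = -78.3°.
Going west by 78.3° from -131.0° passes through 180° before reaching +150.7°.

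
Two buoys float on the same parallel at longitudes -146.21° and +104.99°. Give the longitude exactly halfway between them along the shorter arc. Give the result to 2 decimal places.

Signed shortest Δλ from -146.21° to +104.99° is -108.80°.
Midpoint longitude = -146.21° + (-108.80°)/2 = -146.21° − 54.40° = -200.61°.
Normalise into (−180°, 180°]: +159.39°.
(The naïve average (-146.21 + +104.99)/2 = -20.61° is on the wrong side of the globe.)

+159.39°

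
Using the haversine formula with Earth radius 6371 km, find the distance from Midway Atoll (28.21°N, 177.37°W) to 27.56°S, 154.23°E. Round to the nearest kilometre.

6901 km

Δλ = 154.23 − -177.37 = 331.60°; wrapped into (−180°, 180°]: -28.40°.
Δφ = -27.56 − 28.21 = -55.77°.
a = sin²(Δφ/2) + cos φ₁ · cos φ₂ · sin²(Δλ/2) = 0.265753.
c = 2·atan2(√a, √(1−a)) = 1.08321 rad → d = 6371·c ≈ 6901.13 km.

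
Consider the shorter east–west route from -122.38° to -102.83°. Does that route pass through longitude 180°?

No

Signed shortest Δλ = ((-102.83 − -122.38 + 180) mod 360) − 180 = 19.55°.
Going east by 19.55° from -122.38° reaches -102.83° without touching 180°.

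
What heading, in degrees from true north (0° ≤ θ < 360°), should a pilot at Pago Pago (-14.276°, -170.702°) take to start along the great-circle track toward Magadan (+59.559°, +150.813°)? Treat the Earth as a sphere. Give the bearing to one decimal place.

Δλ = 150.813 − -170.702 = 321.515°; wrapped into (−180°, 180°]: -38.485°.
θ = atan2( sin Δλ · cos φ₂ , cos φ₁ · sin φ₂ − sin φ₁ · cos φ₂ · cos Δλ )
  = atan2(-0.31529, 0.93332) = -18.666° → normalised to [0°, 360°): 341.334°.

341.3°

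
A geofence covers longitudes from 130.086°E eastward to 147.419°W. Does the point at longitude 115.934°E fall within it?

Band width going east from +130.086° to -147.419°: ((-147.419 − 130.086) mod 360) = 82.495°.
Offset of +115.934° east of the west edge: ((115.934 − 130.086) mod 360) = 345.848°.
345.848° > 82.495° ⇒ outside.

No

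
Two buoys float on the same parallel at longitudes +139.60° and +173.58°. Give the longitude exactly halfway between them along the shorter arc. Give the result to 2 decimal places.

Signed shortest Δλ from +139.60° to +173.58° is +33.98°.
Midpoint longitude = +139.60° + (+33.98°)/2 = +139.60° + 16.99° = +156.59°.

+156.59°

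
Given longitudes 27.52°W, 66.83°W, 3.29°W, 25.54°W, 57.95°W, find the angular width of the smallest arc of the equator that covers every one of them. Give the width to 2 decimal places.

63.54°

Sort the longitudes: -66.83°, -57.95°, -27.52°, -25.54°, -3.29°.
Eastward gaps between consecutive values (wrapping around): 8.88°, 30.43°, 1.98°, 22.25°, 296.46°.
Largest gap = 296.46° ⇒ minimal covering band is its complement: 360° − 296.46° = 63.54°.
Band runs from -66.83° eastward to -3.29°.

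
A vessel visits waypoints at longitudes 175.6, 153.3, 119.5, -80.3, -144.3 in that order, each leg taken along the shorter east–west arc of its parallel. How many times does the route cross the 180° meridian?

Leg 1: +175.6° → +153.3°, shortest Δλ = -22.3° (west) — does not cross 180°.
Leg 2: +153.3° → +119.5°, shortest Δλ = -33.8° (west) — does not cross 180°.
Leg 3: +119.5° → -80.3°, shortest Δλ = 160.2° (east) — crosses 180°.
Leg 4: -80.3° → -144.3°, shortest Δλ = -64.0° (west) — does not cross 180°.
Total crossings: 1.

1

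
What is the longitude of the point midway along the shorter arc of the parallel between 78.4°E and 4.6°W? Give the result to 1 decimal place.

36.9°E

Signed shortest Δλ from +78.4° to -4.6° is -83.0°.
Midpoint longitude = +78.4° + (-83.0°)/2 = +78.4° − 41.5° = +36.9°.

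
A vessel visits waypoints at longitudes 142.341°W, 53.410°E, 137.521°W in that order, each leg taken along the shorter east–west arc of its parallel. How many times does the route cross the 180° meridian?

2

Leg 1: -142.341° → +53.410°, shortest Δλ = -164.249° (west) — crosses 180°.
Leg 2: +53.410° → -137.521°, shortest Δλ = 169.069° (east) — crosses 180°.
Total crossings: 2.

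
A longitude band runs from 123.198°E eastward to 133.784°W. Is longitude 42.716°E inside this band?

Band width going east from +123.198° to -133.784°: ((-133.784 − 123.198) mod 360) = 103.018°.
Offset of +42.716° east of the west edge: ((42.716 − 123.198) mod 360) = 279.518°.
279.518° > 103.018° ⇒ outside.

No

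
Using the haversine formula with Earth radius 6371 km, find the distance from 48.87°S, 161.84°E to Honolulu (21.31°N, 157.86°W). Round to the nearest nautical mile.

Δλ = -157.86 − 161.84 = -319.70°; wrapped into (−180°, 180°]: 40.30°.
Δφ = 21.31 − -48.87 = 70.18°.
a = sin²(Δφ/2) + cos φ₁ · cos φ₂ · sin²(Δλ/2) = 0.403185.
c = 2·atan2(√a, √(1−a)) = 1.37594 rad → d = 6371·c ≈ 8766.08 km ≈ 4733.31 nmi.

4733 nmi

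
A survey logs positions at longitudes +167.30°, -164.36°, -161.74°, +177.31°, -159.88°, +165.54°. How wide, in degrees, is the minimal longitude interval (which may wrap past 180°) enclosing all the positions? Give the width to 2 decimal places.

Sort the longitudes: -164.36°, -161.74°, -159.88°, +165.54°, +167.30°, +177.31°.
Eastward gaps between consecutive values (wrapping around): 2.62°, 1.86°, 325.42°, 1.76°, 10.01°, 18.33°.
Largest gap = 325.42° ⇒ minimal covering band is its complement: 360° − 325.42° = 34.58°.
Band runs from +165.54° eastward to -159.88°, crossing the antimeridian.

34.58°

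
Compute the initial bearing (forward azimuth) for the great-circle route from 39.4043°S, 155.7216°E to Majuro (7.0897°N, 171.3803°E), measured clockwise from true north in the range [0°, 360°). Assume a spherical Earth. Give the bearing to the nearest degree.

Δλ = 171.3803 − 155.7216 = 15.6587°.
θ = atan2( sin Δλ · cos φ₂ , cos φ₁ · sin φ₂ − sin φ₁ · cos φ₂ · cos Δλ )
  = atan2(0.26784, 0.70192) = 20.886° → normalised to [0°, 360°): 20.886°.

21°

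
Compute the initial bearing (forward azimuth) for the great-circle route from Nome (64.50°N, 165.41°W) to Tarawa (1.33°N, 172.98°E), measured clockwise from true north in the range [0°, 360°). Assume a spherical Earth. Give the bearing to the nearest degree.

Δλ = 172.98 − -165.41 = 338.39°; wrapped into (−180°, 180°]: -21.61°.
θ = atan2( sin Δλ · cos φ₂ , cos φ₁ · sin φ₂ − sin φ₁ · cos φ₂ · cos Δλ )
  = atan2(-0.36819, -0.82893) = -156.050° → normalised to [0°, 360°): 203.950°.

204°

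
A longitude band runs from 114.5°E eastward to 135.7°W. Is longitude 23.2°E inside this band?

No

Band width going east from +114.5° to -135.7°: ((-135.7 − 114.5) mod 360) = 109.8°.
Offset of +23.2° east of the west edge: ((23.2 − 114.5) mod 360) = 268.7°.
268.7° > 109.8° ⇒ outside.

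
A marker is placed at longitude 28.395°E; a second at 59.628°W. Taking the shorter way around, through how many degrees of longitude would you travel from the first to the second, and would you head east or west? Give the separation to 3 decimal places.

Raw difference: -59.628 − 28.395 = -88.023°.
Normalise into (−180°, 180°]: -88.023° stays -88.023°.
Negative ⇒ the second point lies to the west; separation 88.023°.

88.023° west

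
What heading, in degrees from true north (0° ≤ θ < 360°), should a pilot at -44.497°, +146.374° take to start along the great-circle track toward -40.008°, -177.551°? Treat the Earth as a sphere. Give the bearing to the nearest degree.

93°

Δλ = -177.551 − 146.374 = -323.925°; wrapped into (−180°, 180°]: 36.075°.
θ = atan2( sin Δλ · cos φ₂ , cos φ₁ · sin φ₂ − sin φ₁ · cos φ₂ · cos Δλ )
  = atan2(0.45103, -0.02467) = 93.131° → normalised to [0°, 360°): 93.131°.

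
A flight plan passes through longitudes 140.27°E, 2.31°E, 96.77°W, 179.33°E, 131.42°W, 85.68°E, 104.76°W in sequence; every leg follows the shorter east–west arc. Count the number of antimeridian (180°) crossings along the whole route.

Leg 1: +140.27° → +2.31°, shortest Δλ = -137.96° (west) — does not cross 180°.
Leg 2: +2.31° → -96.77°, shortest Δλ = -99.08° (west) — does not cross 180°.
Leg 3: -96.77° → +179.33°, shortest Δλ = -83.9° (west) — crosses 180°.
Leg 4: +179.33° → -131.42°, shortest Δλ = 49.25° (east) — crosses 180°.
Leg 5: -131.42° → +85.68°, shortest Δλ = -142.9° (west) — crosses 180°.
Leg 6: +85.68° → -104.76°, shortest Δλ = 169.56° (east) — crosses 180°.
Total crossings: 4.

4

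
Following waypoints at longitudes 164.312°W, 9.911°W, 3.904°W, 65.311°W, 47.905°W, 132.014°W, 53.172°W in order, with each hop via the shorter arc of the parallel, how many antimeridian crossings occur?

Leg 1: -164.312° → -9.911°, shortest Δλ = 154.401° (east) — does not cross 180°.
Leg 2: -9.911° → -3.904°, shortest Δλ = 6.007° (east) — does not cross 180°.
Leg 3: -3.904° → -65.311°, shortest Δλ = -61.407° (west) — does not cross 180°.
Leg 4: -65.311° → -47.905°, shortest Δλ = 17.406° (east) — does not cross 180°.
Leg 5: -47.905° → -132.014°, shortest Δλ = -84.109° (west) — does not cross 180°.
Leg 6: -132.014° → -53.172°, shortest Δλ = 78.842° (east) — does not cross 180°.
Total crossings: 0.

0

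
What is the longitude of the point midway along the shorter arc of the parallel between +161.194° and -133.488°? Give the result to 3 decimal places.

-166.147°

Signed shortest Δλ from +161.194° to -133.488° is +65.318°.
Midpoint longitude = +161.194° + (+65.318°)/2 = +161.194° + 32.659° = +193.853°.
Normalise into (−180°, 180°]: -166.147°.
(The naïve average (+161.194 + -133.488)/2 = 13.853° is on the wrong side of the globe.)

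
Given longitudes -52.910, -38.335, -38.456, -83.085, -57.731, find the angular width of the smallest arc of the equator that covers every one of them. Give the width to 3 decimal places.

Sort the longitudes: -83.085°, -57.731°, -52.910°, -38.456°, -38.335°.
Eastward gaps between consecutive values (wrapping around): 25.354°, 4.821°, 14.454°, 0.121°, 315.250°.
Largest gap = 315.250° ⇒ minimal covering band is its complement: 360° − 315.250° = 44.750°.
Band runs from -83.085° eastward to -38.335°.

44.750°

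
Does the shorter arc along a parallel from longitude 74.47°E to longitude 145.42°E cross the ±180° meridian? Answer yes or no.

No

Signed shortest Δλ = ((145.42 − 74.47 + 180) mod 360) − 180 = 70.95°.
Going east by 70.95° from +74.47° reaches +145.42° without touching 180°.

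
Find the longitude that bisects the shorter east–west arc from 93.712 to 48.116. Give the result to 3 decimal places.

+70.914°

Signed shortest Δλ from +93.712° to +48.116° is -45.596°.
Midpoint longitude = +93.712° + (-45.596°)/2 = +93.712° − 22.798° = +70.914°.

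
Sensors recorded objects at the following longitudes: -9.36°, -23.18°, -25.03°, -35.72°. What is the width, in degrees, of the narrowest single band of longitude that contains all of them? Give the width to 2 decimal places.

Sort the longitudes: -35.72°, -25.03°, -23.18°, -9.36°.
Eastward gaps between consecutive values (wrapping around): 10.69°, 1.85°, 13.82°, 333.64°.
Largest gap = 333.64° ⇒ minimal covering band is its complement: 360° − 333.64° = 26.36°.
Band runs from -35.72° eastward to -9.36°.

26.36°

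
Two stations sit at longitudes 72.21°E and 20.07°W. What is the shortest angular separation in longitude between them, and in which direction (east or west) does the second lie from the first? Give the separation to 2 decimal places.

92.28° west

Raw difference: -20.07 − 72.21 = -92.28°.
Normalise into (−180°, 180°]: -92.28° stays -92.28°.
Negative ⇒ the second point lies to the west; separation 92.28°.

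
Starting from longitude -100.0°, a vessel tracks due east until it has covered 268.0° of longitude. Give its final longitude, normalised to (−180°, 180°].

Start at -100.0°; shift +268.0° → +168.0°.
+168.0° already lies in (−180°, 180°].

+168.0°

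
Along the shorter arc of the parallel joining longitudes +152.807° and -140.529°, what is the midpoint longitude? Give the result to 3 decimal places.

-173.861°

Signed shortest Δλ from +152.807° to -140.529° is +66.664°.
Midpoint longitude = +152.807° + (+66.664°)/2 = +152.807° + 33.332° = +186.139°.
Normalise into (−180°, 180°]: -173.861°.
(The naïve average (+152.807 + -140.529)/2 = 6.139° is on the wrong side of the globe.)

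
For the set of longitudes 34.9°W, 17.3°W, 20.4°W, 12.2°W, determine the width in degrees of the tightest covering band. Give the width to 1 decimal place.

22.7°

Sort the longitudes: -34.9°, -20.4°, -17.3°, -12.2°.
Eastward gaps between consecutive values (wrapping around): 14.5°, 3.1°, 5.1°, 337.3°.
Largest gap = 337.3° ⇒ minimal covering band is its complement: 360° − 337.3° = 22.7°.
Band runs from -34.9° eastward to -12.2°.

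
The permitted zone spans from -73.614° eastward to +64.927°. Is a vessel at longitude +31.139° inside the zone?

Band width going east from -73.614° to +64.927°: ((64.927 − -73.614) mod 360) = 138.541°.
Offset of +31.139° east of the west edge: ((31.139 − -73.614) mod 360) = 104.753°.
104.753° ≤ 138.541° ⇒ inside.

Yes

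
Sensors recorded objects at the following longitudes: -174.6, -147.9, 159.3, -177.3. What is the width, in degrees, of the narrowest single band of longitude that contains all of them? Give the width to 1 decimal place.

52.8°

Sort the longitudes: -177.3°, -174.6°, -147.9°, +159.3°.
Eastward gaps between consecutive values (wrapping around): 2.7°, 26.7°, 307.2°, 23.4°.
Largest gap = 307.2° ⇒ minimal covering band is its complement: 360° − 307.2° = 52.8°.
Band runs from +159.3° eastward to -147.9°, crossing the antimeridian.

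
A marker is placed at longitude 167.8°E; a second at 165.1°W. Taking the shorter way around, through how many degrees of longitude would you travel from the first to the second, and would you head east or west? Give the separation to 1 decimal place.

Raw difference: -165.1 − 167.8 = -332.9°.
Normalise into (−180°, 180°]: -332.9° + 360° = 27.1°.
Positive ⇒ the second point lies to the east; separation 27.1°.

27.1° east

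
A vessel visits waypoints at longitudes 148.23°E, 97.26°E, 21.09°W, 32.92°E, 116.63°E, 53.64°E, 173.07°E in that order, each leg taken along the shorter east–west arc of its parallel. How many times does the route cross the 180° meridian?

Leg 1: +148.23° → +97.26°, shortest Δλ = -50.97° (west) — does not cross 180°.
Leg 2: +97.26° → -21.09°, shortest Δλ = -118.35° (west) — does not cross 180°.
Leg 3: -21.09° → +32.92°, shortest Δλ = 54.01° (east) — does not cross 180°.
Leg 4: +32.92° → +116.63°, shortest Δλ = 83.71° (east) — does not cross 180°.
Leg 5: +116.63° → +53.64°, shortest Δλ = -62.99° (west) — does not cross 180°.
Leg 6: +53.64° → +173.07°, shortest Δλ = 119.43° (east) — does not cross 180°.
Total crossings: 0.

0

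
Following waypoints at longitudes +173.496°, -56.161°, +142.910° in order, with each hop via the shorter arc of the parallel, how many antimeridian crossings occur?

2

Leg 1: +173.496° → -56.161°, shortest Δλ = 130.343° (east) — crosses 180°.
Leg 2: -56.161° → +142.910°, shortest Δλ = -160.929° (west) — crosses 180°.
Total crossings: 2.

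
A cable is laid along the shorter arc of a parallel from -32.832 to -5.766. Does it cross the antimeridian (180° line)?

Signed shortest Δλ = ((-5.766 − -32.832 + 180) mod 360) − 180 = 27.066°.
Going east by 27.066° from -32.832° reaches -5.766° without touching 180°.

No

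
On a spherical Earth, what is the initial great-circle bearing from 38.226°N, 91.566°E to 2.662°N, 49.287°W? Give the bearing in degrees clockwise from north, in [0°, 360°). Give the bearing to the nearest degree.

Δλ = -49.287 − 91.566 = -140.853°.
θ = atan2( sin Δλ · cos φ₂ , cos φ₁ · sin φ₂ − sin φ₁ · cos φ₂ · cos Δλ )
  = atan2(-0.63063, 0.51584) = -50.718° → normalised to [0°, 360°): 309.282°.

309°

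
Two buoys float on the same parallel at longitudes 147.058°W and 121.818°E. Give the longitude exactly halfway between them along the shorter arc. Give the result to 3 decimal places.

167.380°E

Signed shortest Δλ from -147.058° to +121.818° is -91.124°.
Midpoint longitude = -147.058° + (-91.124°)/2 = -147.058° − 45.562° = -192.620°.
Normalise into (−180°, 180°]: +167.380°.
(The naïve average (-147.058 + +121.818)/2 = -12.62° is on the wrong side of the globe.)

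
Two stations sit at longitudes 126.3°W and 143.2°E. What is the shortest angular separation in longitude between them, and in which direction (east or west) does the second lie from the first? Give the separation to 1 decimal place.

90.5° west

Raw difference: 143.2 − -126.3 = 269.5°.
Normalise into (−180°, 180°]: 269.5° − 360° = -90.5°.
Negative ⇒ the second point lies to the west; separation 90.5°.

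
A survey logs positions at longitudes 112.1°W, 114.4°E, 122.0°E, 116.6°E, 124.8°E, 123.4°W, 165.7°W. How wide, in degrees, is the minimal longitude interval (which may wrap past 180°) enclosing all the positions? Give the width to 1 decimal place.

Sort the longitudes: -165.7°, -123.4°, -112.1°, +114.4°, +116.6°, +122.0°, +124.8°.
Eastward gaps between consecutive values (wrapping around): 42.3°, 11.3°, 226.5°, 2.2°, 5.4°, 2.8°, 69.5°.
Largest gap = 226.5° ⇒ minimal covering band is its complement: 360° − 226.5° = 133.5°.
Band runs from +114.4° eastward to -112.1°, crossing the antimeridian.

133.5°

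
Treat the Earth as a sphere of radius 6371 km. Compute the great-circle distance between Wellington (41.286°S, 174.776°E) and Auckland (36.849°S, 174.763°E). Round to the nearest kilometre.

Δλ = 174.763 − 174.776 = -0.013°.
Δφ = -36.849 − -41.286 = 4.437°.
a = sin²(Δφ/2) + cos φ₁ · cos φ₂ · sin²(Δλ/2) = 0.001499.
c = 2·atan2(√a, √(1−a)) = 0.07744 rad → d = 6371·c ≈ 493.37 km.

493 km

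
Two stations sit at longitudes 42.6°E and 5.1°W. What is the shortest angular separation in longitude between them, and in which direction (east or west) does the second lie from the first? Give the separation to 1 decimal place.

Raw difference: -5.1 − 42.6 = -47.7°.
Normalise into (−180°, 180°]: -47.7° stays -47.7°.
Negative ⇒ the second point lies to the west; separation 47.7°.

47.7° west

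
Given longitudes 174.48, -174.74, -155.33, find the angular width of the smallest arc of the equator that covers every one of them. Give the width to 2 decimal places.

30.19°

Sort the longitudes: -174.74°, -155.33°, +174.48°.
Eastward gaps between consecutive values (wrapping around): 19.41°, 329.81°, 10.78°.
Largest gap = 329.81° ⇒ minimal covering band is its complement: 360° − 329.81° = 30.19°.
Band runs from +174.48° eastward to -155.33°, crossing the antimeridian.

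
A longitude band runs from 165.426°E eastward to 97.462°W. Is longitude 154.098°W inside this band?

Yes

Band width going east from +165.426° to -97.462°: ((-97.462 − 165.426) mod 360) = 97.112°.
Offset of -154.098° east of the west edge: ((-154.098 − 165.426) mod 360) = 40.476°.
40.476° ≤ 97.112° ⇒ inside.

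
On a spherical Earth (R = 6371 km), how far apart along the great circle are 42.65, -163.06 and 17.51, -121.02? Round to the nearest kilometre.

4842 km

Δλ = -121.02 − -163.06 = 42.04°.
Δφ = 17.51 − 42.65 = -25.14°.
a = sin²(Δφ/2) + cos φ₁ · cos φ₂ · sin²(Δλ/2) = 0.137610.
c = 2·atan2(√a, √(1−a)) = 0.76008 rad → d = 6371·c ≈ 4842.48 km.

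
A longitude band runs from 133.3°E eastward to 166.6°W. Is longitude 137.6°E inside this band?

Band width going east from +133.3° to -166.6°: ((-166.6 − 133.3) mod 360) = 60.1°.
Offset of +137.6° east of the west edge: ((137.6 − 133.3) mod 360) = 4.3°.
4.3° ≤ 60.1° ⇒ inside.

Yes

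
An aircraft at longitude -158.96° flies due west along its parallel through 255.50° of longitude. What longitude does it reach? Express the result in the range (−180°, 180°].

-54.46°

Start at -158.96°; shift −255.50° → -414.46°.
-414.46° lies outside (−180°, 180°]; add 360° → -54.46°.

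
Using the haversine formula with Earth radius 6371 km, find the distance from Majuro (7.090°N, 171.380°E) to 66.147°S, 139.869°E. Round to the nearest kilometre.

8534 km

Δλ = 139.869 − 171.380 = -31.511°.
Δφ = -66.147 − 7.090 = -73.237°.
a = sin²(Δφ/2) + cos φ₁ · cos φ₂ · sin²(Δλ/2) = 0.385381.
c = 2·atan2(√a, √(1−a)) = 1.33950 rad → d = 6371·c ≈ 8533.97 km.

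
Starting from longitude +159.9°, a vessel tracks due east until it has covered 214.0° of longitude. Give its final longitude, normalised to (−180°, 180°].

Start at +159.9°; shift +214.0° → +373.9°.
+373.9° lies outside (−180°, 180°]; subtract 360° → +13.9°.

+13.9°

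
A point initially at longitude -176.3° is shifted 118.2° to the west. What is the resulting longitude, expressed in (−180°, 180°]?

Start at -176.3°; shift −118.2° → -294.5°.
-294.5° lies outside (−180°, 180°]; add 360° → +65.5°.

+65.5°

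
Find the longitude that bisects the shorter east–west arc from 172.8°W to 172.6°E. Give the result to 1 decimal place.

179.9°E

Signed shortest Δλ from -172.8° to +172.6° is -14.6°.
Midpoint longitude = -172.8° + (-14.6°)/2 = -172.8° − 7.3° = -180.1°.
Normalise into (−180°, 180°]: +179.9°.
(The naïve average (-172.8 + +172.6)/2 = -0.1° is on the wrong side of the globe.)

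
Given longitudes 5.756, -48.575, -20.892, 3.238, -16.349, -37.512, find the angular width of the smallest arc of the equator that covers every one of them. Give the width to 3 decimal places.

54.331°

Sort the longitudes: -48.575°, -37.512°, -20.892°, -16.349°, +3.238°, +5.756°.
Eastward gaps between consecutive values (wrapping around): 11.063°, 16.620°, 4.543°, 19.587°, 2.518°, 305.669°.
Largest gap = 305.669° ⇒ minimal covering band is its complement: 360° − 305.669° = 54.331°.
Band runs from -48.575° eastward to +5.756°.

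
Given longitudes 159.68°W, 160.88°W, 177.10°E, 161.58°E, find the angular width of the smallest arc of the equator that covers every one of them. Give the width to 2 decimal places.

38.74°

Sort the longitudes: -160.88°, -159.68°, +161.58°, +177.10°.
Eastward gaps between consecutive values (wrapping around): 1.20°, 321.26°, 15.52°, 22.02°.
Largest gap = 321.26° ⇒ minimal covering band is its complement: 360° − 321.26° = 38.74°.
Band runs from +161.58° eastward to -159.68°, crossing the antimeridian.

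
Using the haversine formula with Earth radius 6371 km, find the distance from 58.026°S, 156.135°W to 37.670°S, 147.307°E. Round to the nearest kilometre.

4610 km

Δλ = 147.307 − -156.135 = 303.442°; wrapped into (−180°, 180°]: -56.558°.
Δφ = -37.670 − -58.026 = 20.356°.
a = sin²(Δφ/2) + cos φ₁ · cos φ₂ · sin²(Δλ/2) = 0.125305.
c = 2·atan2(√a, √(1−a)) = 0.72366 rad → d = 6371·c ≈ 4610.41 km.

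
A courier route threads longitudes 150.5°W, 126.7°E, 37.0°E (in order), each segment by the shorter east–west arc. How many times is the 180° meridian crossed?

Leg 1: -150.5° → +126.7°, shortest Δλ = -82.8° (west) — crosses 180°.
Leg 2: +126.7° → +37.0°, shortest Δλ = -89.7° (west) — does not cross 180°.
Total crossings: 1.

1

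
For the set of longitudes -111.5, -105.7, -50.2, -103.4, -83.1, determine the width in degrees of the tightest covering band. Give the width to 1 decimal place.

61.3°

Sort the longitudes: -111.5°, -105.7°, -103.4°, -83.1°, -50.2°.
Eastward gaps between consecutive values (wrapping around): 5.8°, 2.3°, 20.3°, 32.9°, 298.7°.
Largest gap = 298.7° ⇒ minimal covering band is its complement: 360° − 298.7° = 61.3°.
Band runs from -111.5° eastward to -50.2°.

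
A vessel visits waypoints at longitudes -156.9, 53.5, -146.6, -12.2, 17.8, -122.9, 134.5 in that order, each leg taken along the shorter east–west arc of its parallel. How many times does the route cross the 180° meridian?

3

Leg 1: -156.9° → +53.5°, shortest Δλ = -149.6° (west) — crosses 180°.
Leg 2: +53.5° → -146.6°, shortest Δλ = 159.9° (east) — crosses 180°.
Leg 3: -146.6° → -12.2°, shortest Δλ = 134.4° (east) — does not cross 180°.
Leg 4: -12.2° → +17.8°, shortest Δλ = 30.0° (east) — does not cross 180°.
Leg 5: +17.8° → -122.9°, shortest Δλ = -140.7° (west) — does not cross 180°.
Leg 6: -122.9° → +134.5°, shortest Δλ = -102.6° (west) — crosses 180°.
Total crossings: 3.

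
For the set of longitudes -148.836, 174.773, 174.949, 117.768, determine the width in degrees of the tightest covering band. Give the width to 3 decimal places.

Sort the longitudes: -148.836°, +117.768°, +174.773°, +174.949°.
Eastward gaps between consecutive values (wrapping around): 266.604°, 57.005°, 0.176°, 36.215°.
Largest gap = 266.604° ⇒ minimal covering band is its complement: 360° − 266.604° = 93.396°.
Band runs from +117.768° eastward to -148.836°, crossing the antimeridian.

93.396°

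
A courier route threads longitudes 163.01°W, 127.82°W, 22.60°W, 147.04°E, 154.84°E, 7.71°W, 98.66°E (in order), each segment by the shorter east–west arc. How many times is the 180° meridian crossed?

Leg 1: -163.01° → -127.82°, shortest Δλ = 35.19° (east) — does not cross 180°.
Leg 2: -127.82° → -22.60°, shortest Δλ = 105.22° (east) — does not cross 180°.
Leg 3: -22.60° → +147.04°, shortest Δλ = 169.64° (east) — does not cross 180°.
Leg 4: +147.04° → +154.84°, shortest Δλ = 7.8° (east) — does not cross 180°.
Leg 5: +154.84° → -7.71°, shortest Δλ = -162.55° (west) — does not cross 180°.
Leg 6: -7.71° → +98.66°, shortest Δλ = 106.37° (east) — does not cross 180°.
Total crossings: 0.

0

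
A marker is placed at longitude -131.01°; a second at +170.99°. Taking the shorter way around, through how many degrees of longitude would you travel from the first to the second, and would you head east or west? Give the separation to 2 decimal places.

58.00° west

Raw difference: 170.99 − -131.01 = 302.0°.
Normalise into (−180°, 180°]: 302.0° − 360° = -58.0°.
Negative ⇒ the second point lies to the west; separation 58.00°.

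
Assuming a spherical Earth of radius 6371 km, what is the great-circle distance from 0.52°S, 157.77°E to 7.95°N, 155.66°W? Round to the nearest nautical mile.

Δλ = -155.66 − 157.77 = -313.43°; wrapped into (−180°, 180°]: 46.57°.
Δφ = 7.95 − -0.52 = 8.47°.
a = sin²(Δφ/2) + cos φ₁ · cos φ₂ · sin²(Δλ/2) = 0.160211.
c = 2·atan2(√a, √(1−a)) = 0.82361 rad → d = 6371·c ≈ 5247.22 km ≈ 2833.27 nmi.

2833 nmi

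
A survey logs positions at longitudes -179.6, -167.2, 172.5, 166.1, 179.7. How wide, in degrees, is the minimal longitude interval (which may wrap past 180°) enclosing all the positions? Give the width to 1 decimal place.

26.7°

Sort the longitudes: -179.6°, -167.2°, +166.1°, +172.5°, +179.7°.
Eastward gaps between consecutive values (wrapping around): 12.4°, 333.3°, 6.4°, 7.2°, 0.7°.
Largest gap = 333.3° ⇒ minimal covering band is its complement: 360° − 333.3° = 26.7°.
Band runs from +166.1° eastward to -167.2°, crossing the antimeridian.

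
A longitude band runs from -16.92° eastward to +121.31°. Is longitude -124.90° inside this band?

No

Band width going east from -16.92° to +121.31°: ((121.31 − -16.92) mod 360) = 138.23°.
Offset of -124.90° east of the west edge: ((-124.90 − -16.92) mod 360) = 252.02°.
252.02° > 138.23° ⇒ outside.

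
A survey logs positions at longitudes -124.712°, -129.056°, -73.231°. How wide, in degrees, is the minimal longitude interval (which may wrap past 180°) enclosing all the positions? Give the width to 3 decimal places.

Sort the longitudes: -129.056°, -124.712°, -73.231°.
Eastward gaps between consecutive values (wrapping around): 4.344°, 51.481°, 304.175°.
Largest gap = 304.175° ⇒ minimal covering band is its complement: 360° − 304.175° = 55.825°.
Band runs from -129.056° eastward to -73.231°.

55.825°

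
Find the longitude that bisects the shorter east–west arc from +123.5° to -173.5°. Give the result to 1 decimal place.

Signed shortest Δλ from +123.5° to -173.5° is +63.0°.
Midpoint longitude = +123.5° + (+63.0°)/2 = +123.5° + 31.5° = +155.0°.
(The naïve average (+123.5 + -173.5)/2 = -25.0° is on the wrong side of the globe.)

+155.0°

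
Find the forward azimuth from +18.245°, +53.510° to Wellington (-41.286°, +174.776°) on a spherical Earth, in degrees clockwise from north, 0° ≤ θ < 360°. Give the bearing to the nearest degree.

128°

Δλ = 174.776 − 53.510 = 121.266°.
θ = atan2( sin Δλ · cos φ₂ , cos φ₁ · sin φ₂ − sin φ₁ · cos φ₂ · cos Δλ )
  = atan2(0.64229, -0.50455) = 128.151° → normalised to [0°, 360°): 128.151°.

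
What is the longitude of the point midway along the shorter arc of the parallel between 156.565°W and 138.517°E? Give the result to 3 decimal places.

170.976°E

Signed shortest Δλ from -156.565° to +138.517° is -64.918°.
Midpoint longitude = -156.565° + (-64.918°)/2 = -156.565° − 32.459° = -189.024°.
Normalise into (−180°, 180°]: +170.976°.
(The naïve average (-156.565 + +138.517)/2 = -9.024° is on the wrong side of the globe.)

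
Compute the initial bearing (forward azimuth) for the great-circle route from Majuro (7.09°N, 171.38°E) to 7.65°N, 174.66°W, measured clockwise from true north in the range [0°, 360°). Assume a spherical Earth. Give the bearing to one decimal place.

86.8°

Δλ = -174.66 − 171.38 = -346.04°; wrapped into (−180°, 180°]: 13.96°.
θ = atan2( sin Δλ · cos φ₂ , cos φ₁ · sin φ₂ − sin φ₁ · cos φ₂ · cos Δλ )
  = atan2(0.23910, 0.01339) = 86.795° → normalised to [0°, 360°): 86.795°.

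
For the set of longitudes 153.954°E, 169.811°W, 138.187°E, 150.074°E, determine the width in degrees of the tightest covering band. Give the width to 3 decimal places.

52.002°

Sort the longitudes: -169.811°, +138.187°, +150.074°, +153.954°.
Eastward gaps between consecutive values (wrapping around): 307.998°, 11.887°, 3.880°, 36.235°.
Largest gap = 307.998° ⇒ minimal covering band is its complement: 360° − 307.998° = 52.002°.
Band runs from +138.187° eastward to -169.811°, crossing the antimeridian.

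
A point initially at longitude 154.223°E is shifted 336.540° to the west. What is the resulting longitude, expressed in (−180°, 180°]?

177.683°E

Start at +154.223°; shift −336.540° → -182.317°.
-182.317° lies outside (−180°, 180°]; add 360° → +177.683°.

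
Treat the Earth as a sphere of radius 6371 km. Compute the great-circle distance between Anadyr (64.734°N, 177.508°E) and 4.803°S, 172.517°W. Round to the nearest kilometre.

Δλ = -172.517 − 177.508 = -350.025°; wrapped into (−180°, 180°]: 9.975°.
Δφ = -4.803 − 64.734 = -69.537°.
a = sin²(Δφ/2) + cos φ₁ · cos φ₂ · sin²(Δλ/2) = 0.328413.
c = 2·atan2(√a, √(1−a)) = 1.22050 rad → d = 6371·c ≈ 7775.83 km.

7776 km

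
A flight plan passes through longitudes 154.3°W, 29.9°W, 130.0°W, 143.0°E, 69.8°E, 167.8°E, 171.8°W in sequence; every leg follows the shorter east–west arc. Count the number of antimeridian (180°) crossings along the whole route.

Leg 1: -154.3° → -29.9°, shortest Δλ = 124.4° (east) — does not cross 180°.
Leg 2: -29.9° → -130.0°, shortest Δλ = -100.1° (west) — does not cross 180°.
Leg 3: -130.0° → +143.0°, shortest Δλ = -87.0° (west) — crosses 180°.
Leg 4: +143.0° → +69.8°, shortest Δλ = -73.2° (west) — does not cross 180°.
Leg 5: +69.8° → +167.8°, shortest Δλ = 98.0° (east) — does not cross 180°.
Leg 6: +167.8° → -171.8°, shortest Δλ = 20.4° (east) — crosses 180°.
Total crossings: 2.

2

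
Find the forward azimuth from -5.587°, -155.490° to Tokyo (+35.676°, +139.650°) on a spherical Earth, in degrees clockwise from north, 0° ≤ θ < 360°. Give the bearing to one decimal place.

Δλ = 139.650 − -155.490 = 295.140°; wrapped into (−180°, 180°]: -64.860°.
θ = atan2( sin Δλ · cos φ₂ , cos φ₁ · sin φ₂ − sin φ₁ · cos φ₂ · cos Δλ )
  = atan2(-0.73538, 0.61403) = -50.139° → normalised to [0°, 360°): 309.861°.

309.9°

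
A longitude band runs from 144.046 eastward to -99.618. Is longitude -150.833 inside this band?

Band width going east from +144.046° to -99.618°: ((-99.618 − 144.046) mod 360) = 116.336°.
Offset of -150.833° east of the west edge: ((-150.833 − 144.046) mod 360) = 65.121°.
65.121° ≤ 116.336° ⇒ inside.

Yes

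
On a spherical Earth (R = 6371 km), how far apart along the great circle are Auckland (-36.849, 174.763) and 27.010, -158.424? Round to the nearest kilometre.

Δλ = -158.424 − 174.763 = -333.187°; wrapped into (−180°, 180°]: 26.813°.
Δφ = 27.010 − -36.849 = 63.859°.
a = sin²(Δφ/2) + cos φ₁ · cos φ₂ · sin²(Δλ/2) = 0.318035.
c = 2·atan2(√a, √(1−a)) = 1.19831 rad → d = 6371·c ≈ 7634.45 km.

7634 km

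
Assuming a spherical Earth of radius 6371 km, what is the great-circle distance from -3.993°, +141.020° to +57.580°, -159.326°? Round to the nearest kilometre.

8650 km

Δλ = -159.326 − 141.020 = -300.346°; wrapped into (−180°, 180°]: 59.654°.
Δφ = 57.580 − -3.993 = 61.573°.
a = sin²(Δφ/2) + cos φ₁ · cos φ₂ · sin²(Δλ/2) = 0.394290.
c = 2·atan2(√a, √(1−a)) = 1.35777 rad → d = 6371·c ≈ 8650.34 km.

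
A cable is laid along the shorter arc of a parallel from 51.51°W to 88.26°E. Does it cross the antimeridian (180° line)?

Signed shortest Δλ = ((88.26 − -51.51 + 180) mod 360) − 180 = 139.77°.
Going east by 139.77° from -51.51° reaches +88.26° without touching 180°.

No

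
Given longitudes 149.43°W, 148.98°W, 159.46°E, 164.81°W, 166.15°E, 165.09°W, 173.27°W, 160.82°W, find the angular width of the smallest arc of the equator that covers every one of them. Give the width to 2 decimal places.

51.56°

Sort the longitudes: -173.27°, -165.09°, -164.81°, -160.82°, -149.43°, -148.98°, +159.46°, +166.15°.
Eastward gaps between consecutive values (wrapping around): 8.18°, 0.28°, 3.99°, 11.39°, 0.45°, 308.44°, 6.69°, 20.58°.
Largest gap = 308.44° ⇒ minimal covering band is its complement: 360° − 308.44° = 51.56°.
Band runs from +159.46° eastward to -148.98°, crossing the antimeridian.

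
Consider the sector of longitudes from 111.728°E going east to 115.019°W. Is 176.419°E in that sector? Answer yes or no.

Yes

Band width going east from +111.728° to -115.019°: ((-115.019 − 111.728) mod 360) = 133.253°.
Offset of +176.419° east of the west edge: ((176.419 − 111.728) mod 360) = 64.691°.
64.691° ≤ 133.253° ⇒ inside.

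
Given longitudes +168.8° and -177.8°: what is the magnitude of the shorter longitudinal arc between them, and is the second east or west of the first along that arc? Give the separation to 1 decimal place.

13.4° east

Raw difference: -177.8 − 168.8 = -346.6°.
Normalise into (−180°, 180°]: -346.6° + 360° = 13.4°.
Positive ⇒ the second point lies to the east; separation 13.4°.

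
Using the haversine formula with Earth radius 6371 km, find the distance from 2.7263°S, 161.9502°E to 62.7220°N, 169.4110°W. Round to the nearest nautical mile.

4139 nmi

Δλ = -169.4110 − 161.9502 = -331.3612°; wrapped into (−180°, 180°]: 28.6388°.
Δφ = 62.7220 − -2.7263 = 65.4483°.
a = sin²(Δφ/2) + cos φ₁ · cos φ₂ · sin²(Δλ/2) = 0.320246.
c = 2·atan2(√a, √(1−a)) = 1.20306 rad → d = 6371·c ≈ 7664.67 km ≈ 4138.59 nmi.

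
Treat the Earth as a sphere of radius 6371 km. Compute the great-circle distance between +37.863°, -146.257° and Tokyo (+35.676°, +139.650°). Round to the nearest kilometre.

6421 km

Δλ = 139.650 − -146.257 = 285.907°; wrapped into (−180°, 180°]: -74.093°.
Δφ = 35.676 − 37.863 = -2.187°.
a = sin²(Δφ/2) + cos φ₁ · cos φ₂ · sin²(Δλ/2) = 0.233138.
c = 2·atan2(√a, √(1−a)) = 1.00780 rad → d = 6371·c ≈ 6420.68 km.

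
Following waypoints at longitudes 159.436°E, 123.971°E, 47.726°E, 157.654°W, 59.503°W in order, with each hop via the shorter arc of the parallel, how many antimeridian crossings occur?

Leg 1: +159.436° → +123.971°, shortest Δλ = -35.465° (west) — does not cross 180°.
Leg 2: +123.971° → +47.726°, shortest Δλ = -76.245° (west) — does not cross 180°.
Leg 3: +47.726° → -157.654°, shortest Δλ = 154.62° (east) — crosses 180°.
Leg 4: -157.654° → -59.503°, shortest Δλ = 98.151° (east) — does not cross 180°.
Total crossings: 1.

1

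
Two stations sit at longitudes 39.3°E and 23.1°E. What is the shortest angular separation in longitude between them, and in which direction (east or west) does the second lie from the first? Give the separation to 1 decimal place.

Raw difference: 23.1 − 39.3 = -16.2°.
Normalise into (−180°, 180°]: -16.2° stays -16.2°.
Negative ⇒ the second point lies to the west; separation 16.2°.

16.2° west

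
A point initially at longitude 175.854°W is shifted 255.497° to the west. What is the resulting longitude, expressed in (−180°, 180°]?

Start at -175.854°; shift −255.497° → -431.351°.
-431.351° lies outside (−180°, 180°]; add 360° → -71.351°.

71.351°W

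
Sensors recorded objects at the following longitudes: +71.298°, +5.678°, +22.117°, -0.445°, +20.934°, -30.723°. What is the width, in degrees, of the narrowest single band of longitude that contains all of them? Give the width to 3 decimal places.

102.021°

Sort the longitudes: -30.723°, -0.445°, +5.678°, +20.934°, +22.117°, +71.298°.
Eastward gaps between consecutive values (wrapping around): 30.278°, 6.123°, 15.256°, 1.183°, 49.181°, 257.979°.
Largest gap = 257.979° ⇒ minimal covering band is its complement: 360° − 257.979° = 102.021°.
Band runs from -30.723° eastward to +71.298°.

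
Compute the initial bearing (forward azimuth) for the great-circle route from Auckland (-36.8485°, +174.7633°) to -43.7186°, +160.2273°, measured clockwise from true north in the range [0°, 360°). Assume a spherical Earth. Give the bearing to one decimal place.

Δλ = 160.2273 − 174.7633 = -14.5360°.
θ = atan2( sin Δλ · cos φ₂ , cos φ₁ · sin φ₂ − sin φ₁ · cos φ₂ · cos Δλ )
  = atan2(-0.18140, -0.13349) = -126.349° → normalised to [0°, 360°): 233.651°.

233.7°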